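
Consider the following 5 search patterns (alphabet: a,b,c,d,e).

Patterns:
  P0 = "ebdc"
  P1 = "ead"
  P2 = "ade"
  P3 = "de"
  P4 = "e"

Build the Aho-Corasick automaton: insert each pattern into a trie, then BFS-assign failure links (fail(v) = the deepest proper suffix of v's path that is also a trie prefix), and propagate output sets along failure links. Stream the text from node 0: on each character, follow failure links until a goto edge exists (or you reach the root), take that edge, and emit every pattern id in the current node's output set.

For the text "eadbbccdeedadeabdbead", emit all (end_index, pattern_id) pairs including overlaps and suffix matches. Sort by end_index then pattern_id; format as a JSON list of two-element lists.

Construct AC machine:
Trie nodes:
  0='ε' goto a→7 d→10 e→1
  1='e' goto a→5 b→2  ←P4
  2='eb' goto d→3
  3='ebd' goto c→4
  4='ebdc' goto ·  ←P0
  5='ea' goto d→6
  6='ead' goto ·  ←P1
  7='a' goto d→8
  8='ad' goto e→9
  9='ade' goto ·  ←P2
  10='d' goto e→11
  11='de' goto ·  ←P3

BFS fail/out derivation:
  fail(1) 'e': from fail(0)=0 chase 'e': 0 ⇒ 0;  out={4}∪out(0)={4}
  fail(7) 'a': from fail(0)=0 chase 'a': 0 ⇒ 0;  out=∅∪out(0)=∅
  fail(10) 'd': from fail(0)=0 chase 'd': 0 ⇒ 0;  out=∅∪out(0)=∅
  fail(2) 'eb': from fail(1)=0 chase 'b': 0 ⇒ 0;  out=∅∪out(0)=∅
  fail(5) 'ea': from fail(1)=0 chase 'a': 0 ⇒ 7;  out=∅∪out(7)=∅
  fail(8) 'ad': from fail(7)=0 chase 'd': 0 ⇒ 10;  out=∅∪out(10)=∅
  fail(11) 'de': from fail(10)=0 chase 'e': 0 ⇒ 1;  out={3}∪out(1)={3,4}
  fail(3) 'ebd': from fail(2)=0 chase 'd': 0 ⇒ 10;  out=∅∪out(10)=∅
  fail(6) 'ead': from fail(5)=7 chase 'd': 7 ⇒ 8;  out={1}∪out(8)={1}
  fail(9) 'ade': from fail(8)=10 chase 'e': 10 ⇒ 11;  out={2}∪out(11)={2,3,4}
  fail(4) 'ebdc': from fail(3)=10 chase 'c': 10→0 ⇒ 0;  out={0}∪out(0)={0}

Text stream:
[0] read 'e'  n0⇒n1  → match P4@[0:0]
[1] read 'a'  n1⇒n5
[2] read 'd'  n5⇒n6  → match P1@[0:2]
[3] read 'b'  n6⇒n0 (via fail)
[4] read 'b'  n0⇒n0
[5] read 'c'  n0⇒n0
[6] read 'c'  n0⇒n0
[7] read 'd'  n0⇒n10
[8] read 'e'  n10⇒n11  → match P3@[7:8],P4@[8:8]
[9] read 'e'  n11⇒n1 (via fail)  → match P4@[9:9]
[10] read 'd'  n1⇒n10 (via fail)
[11] read 'a'  n10⇒n7 (via fail)
[12] read 'd'  n7⇒n8
[13] read 'e'  n8⇒n9  → match P2@[11:13],P3@[12:13],P4@[13:13]
[14] read 'a'  n9⇒n5 (via fail)
[15] read 'b'  n5⇒n0 (via fail)
[16] read 'd'  n0⇒n10
[17] read 'b'  n10⇒n0 (via fail)
[18] read 'e'  n0⇒n1  → match P4@[18:18]
[19] read 'a'  n1⇒n5
[20] read 'd'  n5⇒n6  → match P1@[18:20]

Result: [[0,4],[2,1],[8,3],[8,4],[9,4],[13,2],[13,3],[13,4],[18,4],[20,1]]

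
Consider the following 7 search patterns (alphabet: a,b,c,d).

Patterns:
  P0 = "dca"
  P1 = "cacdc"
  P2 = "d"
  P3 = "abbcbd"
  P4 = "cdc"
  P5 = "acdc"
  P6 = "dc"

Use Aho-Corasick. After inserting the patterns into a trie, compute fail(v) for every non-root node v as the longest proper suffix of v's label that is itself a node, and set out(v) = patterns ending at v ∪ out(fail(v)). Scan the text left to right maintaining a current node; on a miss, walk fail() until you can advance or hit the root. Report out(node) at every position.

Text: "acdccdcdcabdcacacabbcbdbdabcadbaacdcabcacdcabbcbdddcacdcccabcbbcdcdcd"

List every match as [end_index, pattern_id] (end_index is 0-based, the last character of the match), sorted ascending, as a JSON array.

Build:
Trie (insert patterns):
  0='ε' goto a→9 c→4 d→1
  1='d' goto c→2  ←P2
  2='dc' goto a→3  ←P6
  3='dca' goto ·  ←P0
  4='c' goto a→5 d→15
  5='ca' goto c→6
  6='cac' goto d→7
  7='cacd' goto c→8
  8='cacdc' goto ·  ←P1
  9='a' goto b→10 c→17
  10='ab' goto b→11
  11='abb' goto c→12
  12='abbc' goto b→13
  13='abbcb' goto d→14
  14='abbcbd' goto ·  ←P3
  15='cd' goto c→16
  16='cdc' goto ·  ←P4
  17='ac' goto d→18
  18='acd' goto c→19
  19='acdc' goto ·  ←P5

BFS fail/out derivation:
  fail(1) 'd': from fail(0)=0 chase 'd': 0 ⇒ 0;  out={2}∪out(0)={2}
  fail(4) 'c': from fail(0)=0 chase 'c': 0 ⇒ 0;  out=∅∪out(0)=∅
  fail(9) 'a': from fail(0)=0 chase 'a': 0 ⇒ 0;  out=∅∪out(0)=∅
  fail(2) 'dc': from fail(1)=0 chase 'c': 0 ⇒ 4;  out={6}∪out(4)={6}
  fail(5) 'ca': from fail(4)=0 chase 'a': 0 ⇒ 9;  out=∅∪out(9)=∅
  fail(10) 'ab': from fail(9)=0 chase 'b': 0 ⇒ 0;  out=∅∪out(0)=∅
  fail(15) 'cd': from fail(4)=0 chase 'd': 0 ⇒ 1;  out=∅∪out(1)={2}
  fail(17) 'ac': from fail(9)=0 chase 'c': 0 ⇒ 4;  out=∅∪out(4)=∅
  fail(3) 'dca': from fail(2)=4 chase 'a': 4 ⇒ 5;  out={0}∪out(5)={0}
  fail(6) 'cac': from fail(5)=9 chase 'c': 9 ⇒ 17;  out=∅∪out(17)=∅
  fail(11) 'abb': from fail(10)=0 chase 'b': 0 ⇒ 0;  out=∅∪out(0)=∅
  fail(16) 'cdc': from fail(15)=1 chase 'c': 1 ⇒ 2;  out={4}∪out(2)={4,6}
  fail(18) 'acd': from fail(17)=4 chase 'd': 4 ⇒ 15;  out=∅∪out(15)={2}
  fail(7) 'cacd': from fail(6)=17 chase 'd': 17 ⇒ 18;  out=∅∪out(18)={2}
  fail(12) 'abbc': from fail(11)=0 chase 'c': 0 ⇒ 4;  out=∅∪out(4)=∅
  fail(19) 'acdc': from fail(18)=15 chase 'c': 15 ⇒ 16;  out={5}∪out(16)={4,5,6}
  fail(8) 'cacdc': from fail(7)=18 chase 'c': 18 ⇒ 19;  out={1}∪out(19)={1,4,5,6}
  fail(13) 'abbcb': from fail(12)=4 chase 'b': 4→0 ⇒ 0;  out=∅∪out(0)=∅
  fail(14) 'abbcbd': from fail(13)=0 chase 'd': 0 ⇒ 1;  out={3}∪out(1)={2,3}

Text stream:
pos 0 'a': at 9
pos 1 'c': at 17
pos 2 'd': at 18  ** P2@[2:2]
pos 3 'c': at 19  ** P4@[1:3],P5@[0:3],P6@[2:3]
pos 4 'c': at 4 (via fail)
pos 5 'd': at 15  ** P2@[5:5]
pos 6 'c': at 16  ** P4@[4:6],P6@[5:6]
pos 7 'd': at 15 (via fail)  ** P2@[7:7]
pos 8 'c': at 16  ** P4@[6:8],P6@[7:8]
pos 9 'a': at 3 (via fail)  ** P0@[7:9]
pos 10 'b': at 10 (via fail)
pos 11 'd': at 1 (via fail)  ** P2@[11:11]
pos 12 'c': at 2  ** P6@[11:12]
pos 13 'a': at 3  ** P0@[11:13]
pos 14 'c': at 6 (via fail)
pos 15 'a': at 5 (via fail)
pos 16 'c': at 6
pos 17 'a': at 5 (via fail)
pos 18 'b': at 10 (via fail)
pos 19 'b': at 11
pos 20 'c': at 12
pos 21 'b': at 13
pos 22 'd': at 14  ** P2@[22:22],P3@[17:22]
pos 23 'b': at 0 (via fail)
pos 24 'd': at 1  ** P2@[24:24]
pos 25 'a': at 9 (via fail)
pos 26 'b': at 10
pos 27 'c': at 4 (via fail)
pos 28 'a': at 5
pos 29 'd': at 1 (via fail)  ** P2@[29:29]
pos 30 'b': at 0 (via fail)
pos 31 'a': at 9
pos 32 'a': at 9 (via fail)
pos 33 'c': at 17
pos 34 'd': at 18  ** P2@[34:34]
pos 35 'c': at 19  ** P4@[33:35],P5@[32:35],P6@[34:35]
pos 36 'a': at 3 (via fail)  ** P0@[34:36]
pos 37 'b': at 10 (via fail)
pos 38 'c': at 4 (via fail)
pos 39 'a': at 5
pos 40 'c': at 6
pos 41 'd': at 7  ** P2@[41:41]
pos 42 'c': at 8  ** P1@[38:42],P4@[40:42],P5@[39:42],P6@[41:42]
pos 43 'a': at 3 (via fail)  ** P0@[41:43]
pos 44 'b': at 10 (via fail)
pos 45 'b': at 11
pos 46 'c': at 12
pos 47 'b': at 13
pos 48 'd': at 14  ** P2@[48:48],P3@[43:48]
pos 49 'd': at 1 (via fail)  ** P2@[49:49]
pos 50 'd': at 1 (via fail)  ** P2@[50:50]
pos 51 'c': at 2  ** P6@[50:51]
pos 52 'a': at 3  ** P0@[50:52]
pos 53 'c': at 6 (via fail)
pos 54 'd': at 7  ** P2@[54:54]
pos 55 'c': at 8  ** P1@[51:55],P4@[53:55],P5@[52:55],P6@[54:55]
pos 56 'c': at 4 (via fail)
pos 57 'c': at 4 (via fail)
pos 58 'a': at 5
pos 59 'b': at 10 (via fail)
pos 60 'c': at 4 (via fail)
pos 61 'b': at 0 (via fail)
pos 62 'b': at 0
pos 63 'c': at 4
pos 64 'd': at 15  ** P2@[64:64]
pos 65 'c': at 16  ** P4@[63:65],P6@[64:65]
pos 66 'd': at 15 (via fail)  ** P2@[66:66]
pos 67 'c': at 16  ** P4@[65:67],P6@[66:67]
pos 68 'd': at 15 (via fail)  ** P2@[68:68]

Result: [[2,2],[3,4],[3,5],[3,6],[5,2],[6,4],[6,6],[7,2],[8,4],[8,6],[9,0],[11,2],[12,6],[13,0],[22,2],[22,3],[24,2],[29,2],[34,2],[35,4],[35,5],[35,6],[36,0],[41,2],[42,1],[42,4],[42,5],[42,6],[43,0],[48,2],[48,3],[49,2],[50,2],[51,6],[52,0],[54,2],[55,1],[55,4],[55,5],[55,6],[64,2],[65,4],[65,6],[66,2],[67,4],[67,6],[68,2]]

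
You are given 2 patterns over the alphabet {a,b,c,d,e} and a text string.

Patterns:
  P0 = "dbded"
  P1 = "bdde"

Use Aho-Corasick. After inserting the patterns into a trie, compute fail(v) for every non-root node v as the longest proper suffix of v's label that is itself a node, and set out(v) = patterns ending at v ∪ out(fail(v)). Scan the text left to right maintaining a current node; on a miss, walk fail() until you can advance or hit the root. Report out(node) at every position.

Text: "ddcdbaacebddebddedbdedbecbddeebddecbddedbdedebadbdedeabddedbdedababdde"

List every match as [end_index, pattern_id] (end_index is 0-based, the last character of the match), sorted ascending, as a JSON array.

Build automaton:
Trie (insert patterns):
  0='ε' goto b→6 d→1
  1='d' goto b→2
  2='db' goto d→3
  3='dbd' goto e→4
  4='dbde' goto d→5
  5='dbded' goto ·  [P0 ends]
  6='b' goto d→7
  7='bd' goto d→8
  8='bdd' goto e→9
  9='bdde' goto ·  [P1 ends]

BFS fail/out derivation:
  fail(1) 'd': from fail(0)=0 chase 'd': 0 ⇒ 0;  out=∅∪out(0)=∅
  fail(6) 'b': from fail(0)=0 chase 'b': 0 ⇒ 0;  out=∅∪out(0)=∅
  fail(2) 'db': from fail(1)=0 chase 'b': 0 ⇒ 6;  out=∅∪out(6)=∅
  fail(7) 'bd': from fail(6)=0 chase 'd': 0 ⇒ 1;  out=∅∪out(1)=∅
  fail(3) 'dbd': from fail(2)=6 chase 'd': 6 ⇒ 7;  out=∅∪out(7)=∅
  fail(8) 'bdd': from fail(7)=1 chase 'd': 1→0 ⇒ 1;  out=∅∪out(1)=∅
  fail(4) 'dbde': from fail(3)=7 chase 'e': 7→1→0 ⇒ 0;  out=∅∪out(0)=∅
  fail(9) 'bdde': from fail(8)=1 chase 'e': 1→0 ⇒ 0;  out={1}∪out(0)={1}
  fail(5) 'dbded': from fail(4)=0 chase 'd': 0 ⇒ 1;  out={0}∪out(1)={0}

Scan:
pos 0 'd': at 1
pos 1 'd': at 1 (via fail)
pos 2 'c': at 0 (via fail)
pos 3 'd': at 1
pos 4 'b': at 2
pos 5 'a': at 0 (via fail)
pos 6 'a': at 0
pos 7 'c': at 0
pos 8 'e': at 0
pos 9 'b': at 6
pos 10 'd': at 7
pos 11 'd': at 8
pos 12 'e': at 9  emit P1@[9:12]
pos 13 'b': at 6 (via fail)
pos 14 'd': at 7
pos 15 'd': at 8
pos 16 'e': at 9  emit P1@[13:16]
pos 17 'd': at 1 (via fail)
pos 18 'b': at 2
pos 19 'd': at 3
pos 20 'e': at 4
pos 21 'd': at 5  emit P0@[17:21]
pos 22 'b': at 2 (via fail)
pos 23 'e': at 0 (via fail)
pos 24 'c': at 0
pos 25 'b': at 6
pos 26 'd': at 7
pos 27 'd': at 8
pos 28 'e': at 9  emit P1@[25:28]
pos 29 'e': at 0 (via fail)
pos 30 'b': at 6
pos 31 'd': at 7
pos 32 'd': at 8
pos 33 'e': at 9  emit P1@[30:33]
pos 34 'c': at 0 (via fail)
pos 35 'b': at 6
pos 36 'd': at 7
pos 37 'd': at 8
pos 38 'e': at 9  emit P1@[35:38]
pos 39 'd': at 1 (via fail)
pos 40 'b': at 2
pos 41 'd': at 3
pos 42 'e': at 4
pos 43 'd': at 5  emit P0@[39:43]
pos 44 'e': at 0 (via fail)
pos 45 'b': at 6
pos 46 'a': at 0 (via fail)
pos 47 'd': at 1
pos 48 'b': at 2
pos 49 'd': at 3
pos 50 'e': at 4
pos 51 'd': at 5  emit P0@[47:51]
pos 52 'e': at 0 (via fail)
pos 53 'a': at 0
pos 54 'b': at 6
pos 55 'd': at 7
pos 56 'd': at 8
pos 57 'e': at 9  emit P1@[54:57]
pos 58 'd': at 1 (via fail)
pos 59 'b': at 2
pos 60 'd': at 3
pos 61 'e': at 4
pos 62 'd': at 5  emit P0@[58:62]
pos 63 'a': at 0 (via fail)
pos 64 'b': at 6
pos 65 'a': at 0 (via fail)
pos 66 'b': at 6
pos 67 'd': at 7
pos 68 'd': at 8
pos 69 'e': at 9  emit P1@[66:69]

All matches (sorted): [[12,1],[16,1],[21,0],[28,1],[33,1],[38,1],[43,0],[51,0],[57,1],[62,0],[69,1]]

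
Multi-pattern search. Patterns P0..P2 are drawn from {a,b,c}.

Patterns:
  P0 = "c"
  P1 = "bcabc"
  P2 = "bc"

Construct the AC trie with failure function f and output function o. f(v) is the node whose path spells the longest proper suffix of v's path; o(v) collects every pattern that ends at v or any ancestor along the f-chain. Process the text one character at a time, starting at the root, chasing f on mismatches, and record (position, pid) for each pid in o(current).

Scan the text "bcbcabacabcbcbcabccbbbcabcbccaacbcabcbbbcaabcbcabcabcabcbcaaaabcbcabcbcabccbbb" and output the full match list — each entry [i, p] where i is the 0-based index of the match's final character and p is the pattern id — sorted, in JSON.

Construct AC machine:
Trie (insert patterns):
  n0 'ε': b→2 c→1
  n1 'c': ·  [P0 ends]
  n2 'b': c→3
  n3 'bc': a→4  [P2 ends]
  n4 'bca': b→5
  n5 'bcab': c→6
  n6 'bcabc': ·  [P1 ends]

Failure links (BFS by depth):
  n1('c'): parent n0 fail=0; on 'c' 0 → fail=0;  out {0}∪∅={0}
  n2('b'): parent n0 fail=0; on 'b' 0 → fail=0;  out ∅∪∅=∅
  n3('bc'): parent n2 fail=0; on 'c' 0 → fail=1;  out {2}∪{0}={0,2}
  n4('bca'): parent n3 fail=1; on 'a' 1→0 → fail=0;  out ∅∪∅=∅
  n5('bcab'): parent n4 fail=0; on 'b' 0 → fail=2;  out ∅∪∅=∅
  n6('bcabc'): parent n5 fail=2; on 'c' 2 → fail=3;  out {1}∪{0,2}={0,1,2}

Scan:
pos 0 'b': at 2
pos 1 'c': at 3  → match P0@[1:1],P2@[0:1]
pos 2 'b': at 2 (via fail)
pos 3 'c': at 3  → match P0@[3:3],P2@[2:3]
pos 4 'a': at 4
pos 5 'b': at 5
pos 6 'a': at 0 (via fail)
pos 7 'c': at 1  → match P0@[7:7]
pos 8 'a': at 0 (via fail)
pos 9 'b': at 2
pos 10 'c': at 3  → match P0@[10:10],P2@[9:10]
pos 11 'b': at 2 (via fail)
pos 12 'c': at 3  → match P0@[12:12],P2@[11:12]
pos 13 'b': at 2 (via fail)
pos 14 'c': at 3  → match P0@[14:14],P2@[13:14]
pos 15 'a': at 4
pos 16 'b': at 5
pos 17 'c': at 6  → match P0@[17:17],P1@[13:17],P2@[16:17]
pos 18 'c': at 1 (via fail)  → match P0@[18:18]
pos 19 'b': at 2 (via fail)
pos 20 'b': at 2 (via fail)
pos 21 'b': at 2 (via fail)
pos 22 'c': at 3  → match P0@[22:22],P2@[21:22]
pos 23 'a': at 4
pos 24 'b': at 5
pos 25 'c': at 6  → match P0@[25:25],P1@[21:25],P2@[24:25]
pos 26 'b': at 2 (via fail)
pos 27 'c': at 3  → match P0@[27:27],P2@[26:27]
pos 28 'c': at 1 (via fail)  → match P0@[28:28]
pos 29 'a': at 0 (via fail)
pos 30 'a': at 0
pos 31 'c': at 1  → match P0@[31:31]
pos 32 'b': at 2 (via fail)
pos 33 'c': at 3  → match P0@[33:33],P2@[32:33]
pos 34 'a': at 4
pos 35 'b': at 5
pos 36 'c': at 6  → match P0@[36:36],P1@[32:36],P2@[35:36]
pos 37 'b': at 2 (via fail)
pos 38 'b': at 2 (via fail)
pos 39 'b': at 2 (via fail)
pos 40 'c': at 3  → match P0@[40:40],P2@[39:40]
pos 41 'a': at 4
pos 42 'a': at 0 (via fail)
pos 43 'b': at 2
pos 44 'c': at 3  → match P0@[44:44],P2@[43:44]
pos 45 'b': at 2 (via fail)
pos 46 'c': at 3  → match P0@[46:46],P2@[45:46]
pos 47 'a': at 4
pos 48 'b': at 5
pos 49 'c': at 6  → match P0@[49:49],P1@[45:49],P2@[48:49]
pos 50 'a': at 4 (via fail)
pos 51 'b': at 5
pos 52 'c': at 6  → match P0@[52:52],P1@[48:52],P2@[51:52]
pos 53 'a': at 4 (via fail)
pos 54 'b': at 5
pos 55 'c': at 6  → match P0@[55:55],P1@[51:55],P2@[54:55]
pos 56 'b': at 2 (via fail)
pos 57 'c': at 3  → match P0@[57:57],P2@[56:57]
pos 58 'a': at 4
pos 59 'a': at 0 (via fail)
pos 60 'a': at 0
pos 61 'a': at 0
pos 62 'b': at 2
pos 63 'c': at 3  → match P0@[63:63],P2@[62:63]
pos 64 'b': at 2 (via fail)
pos 65 'c': at 3  → match P0@[65:65],P2@[64:65]
pos 66 'a': at 4
pos 67 'b': at 5
pos 68 'c': at 6  → match P0@[68:68],P1@[64:68],P2@[67:68]
pos 69 'b': at 2 (via fail)
pos 70 'c': at 3  → match P0@[70:70],P2@[69:70]
pos 71 'a': at 4
pos 72 'b': at 5
pos 73 'c': at 6  → match P0@[73:73],P1@[69:73],P2@[72:73]
pos 74 'c': at 1 (via fail)  → match P0@[74:74]
pos 75 'b': at 2 (via fail)
pos 76 'b': at 2 (via fail)
pos 77 'b': at 2 (via fail)

Matches: [[1,0],[1,2],[3,0],[3,2],[7,0],[10,0],[10,2],[12,0],[12,2],[14,0],[14,2],[17,0],[17,1],[17,2],[18,0],[22,0],[22,2],[25,0],[25,1],[25,2],[27,0],[27,2],[28,0],[31,0],[33,0],[33,2],[36,0],[36,1],[36,2],[40,0],[40,2],[44,0],[44,2],[46,0],[46,2],[49,0],[49,1],[49,2],[52,0],[52,1],[52,2],[55,0],[55,1],[55,2],[57,0],[57,2],[63,0],[63,2],[65,0],[65,2],[68,0],[68,1],[68,2],[70,0],[70,2],[73,0],[73,1],[73,2],[74,0]]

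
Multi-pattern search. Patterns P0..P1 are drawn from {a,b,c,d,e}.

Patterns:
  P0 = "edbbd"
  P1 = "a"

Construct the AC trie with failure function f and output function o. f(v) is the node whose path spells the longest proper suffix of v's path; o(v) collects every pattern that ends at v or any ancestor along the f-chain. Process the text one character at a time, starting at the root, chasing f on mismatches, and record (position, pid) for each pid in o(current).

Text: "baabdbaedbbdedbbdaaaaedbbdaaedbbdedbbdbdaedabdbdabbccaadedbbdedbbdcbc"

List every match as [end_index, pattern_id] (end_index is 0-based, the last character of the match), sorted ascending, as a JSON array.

Build:
Trie nodes:
  n0 'ε': a→6 e→1
  n1 'e': d→2
  n2 'ed': b→3
  n3 'edb': b→4
  n4 'edbb': d→5
  n5 'edbbd': ·  ←P0
  n6 'a': ·  ←P1

Failure links (BFS by depth):
  fail(1) 'e': from fail(0)=0 chase 'e': 0 ⇒ 0;  out=∅∪out(0)=∅
  fail(6) 'a': from fail(0)=0 chase 'a': 0 ⇒ 0;  out={1}∪out(0)={1}
  fail(2) 'ed': from fail(1)=0 chase 'd': 0 ⇒ 0;  out=∅∪out(0)=∅
  fail(3) 'edb': from fail(2)=0 chase 'b': 0 ⇒ 0;  out=∅∪out(0)=∅
  fail(4) 'edbb': from fail(3)=0 chase 'b': 0 ⇒ 0;  out=∅∪out(0)=∅
  fail(5) 'edbbd': from fail(4)=0 chase 'd': 0 ⇒ 0;  out={0}∪out(0)={0}

Text stream:
[0] read 'b'  n0⇒n0
[1] read 'a'  n0⇒n6  → match P1@[1:1]
[2] read 'a'  n6⇒n6 ·f  → match P1@[2:2]
[3] read 'b'  n6⇒n0 ·f
[4] read 'd'  n0⇒n0
[5] read 'b'  n0⇒n0
[6] read 'a'  n0⇒n6  → match P1@[6:6]
[7] read 'e'  n6⇒n1 ·f
[8] read 'd'  n1⇒n2
[9] read 'b'  n2⇒n3
[10] read 'b'  n3⇒n4
[11] read 'd'  n4⇒n5  → match P0@[7:11]
[12] read 'e'  n5⇒n1 ·f
[13] read 'd'  n1⇒n2
[14] read 'b'  n2⇒n3
[15] read 'b'  n3⇒n4
[16] read 'd'  n4⇒n5  → match P0@[12:16]
[17] read 'a'  n5⇒n6 ·f  → match P1@[17:17]
[18] read 'a'  n6⇒n6 ·f  → match P1@[18:18]
[19] read 'a'  n6⇒n6 ·f  → match P1@[19:19]
[20] read 'a'  n6⇒n6 ·f  → match P1@[20:20]
[21] read 'e'  n6⇒n1 ·f
[22] read 'd'  n1⇒n2
[23] read 'b'  n2⇒n3
[24] read 'b'  n3⇒n4
[25] read 'd'  n4⇒n5  → match P0@[21:25]
[26] read 'a'  n5⇒n6 ·f  → match P1@[26:26]
[27] read 'a'  n6⇒n6 ·f  → match P1@[27:27]
[28] read 'e'  n6⇒n1 ·f
[29] read 'd'  n1⇒n2
[30] read 'b'  n2⇒n3
[31] read 'b'  n3⇒n4
[32] read 'd'  n4⇒n5  → match P0@[28:32]
[33] read 'e'  n5⇒n1 ·f
[34] read 'd'  n1⇒n2
[35] read 'b'  n2⇒n3
[36] read 'b'  n3⇒n4
[37] read 'd'  n4⇒n5  → match P0@[33:37]
[38] read 'b'  n5⇒n0 ·f
[39] read 'd'  n0⇒n0
[40] read 'a'  n0⇒n6  → match P1@[40:40]
[41] read 'e'  n6⇒n1 ·f
[42] read 'd'  n1⇒n2
[43] read 'a'  n2⇒n6 ·f  → match P1@[43:43]
[44] read 'b'  n6⇒n0 ·f
[45] read 'd'  n0⇒n0
[46] read 'b'  n0⇒n0
[47] read 'd'  n0⇒n0
[48] read 'a'  n0⇒n6  → match P1@[48:48]
[49] read 'b'  n6⇒n0 ·f
[50] read 'b'  n0⇒n0
[51] read 'c'  n0⇒n0
[52] read 'c'  n0⇒n0
[53] read 'a'  n0⇒n6  → match P1@[53:53]
[54] read 'a'  n6⇒n6 ·f  → match P1@[54:54]
[55] read 'd'  n6⇒n0 ·f
[56] read 'e'  n0⇒n1
[57] read 'd'  n1⇒n2
[58] read 'b'  n2⇒n3
[59] read 'b'  n3⇒n4
[60] read 'd'  n4⇒n5  → match P0@[56:60]
[61] read 'e'  n5⇒n1 ·f
[62] read 'd'  n1⇒n2
[63] read 'b'  n2⇒n3
[64] read 'b'  n3⇒n4
[65] read 'd'  n4⇒n5  → match P0@[61:65]
[66] read 'c'  n5⇒n0 ·f
[67] read 'b'  n0⇒n0
[68] read 'c'  n0⇒n0

All matches (sorted): [[1,1],[2,1],[6,1],[11,0],[16,0],[17,1],[18,1],[19,1],[20,1],[25,0],[26,1],[27,1],[32,0],[37,0],[40,1],[43,1],[48,1],[53,1],[54,1],[60,0],[65,0]]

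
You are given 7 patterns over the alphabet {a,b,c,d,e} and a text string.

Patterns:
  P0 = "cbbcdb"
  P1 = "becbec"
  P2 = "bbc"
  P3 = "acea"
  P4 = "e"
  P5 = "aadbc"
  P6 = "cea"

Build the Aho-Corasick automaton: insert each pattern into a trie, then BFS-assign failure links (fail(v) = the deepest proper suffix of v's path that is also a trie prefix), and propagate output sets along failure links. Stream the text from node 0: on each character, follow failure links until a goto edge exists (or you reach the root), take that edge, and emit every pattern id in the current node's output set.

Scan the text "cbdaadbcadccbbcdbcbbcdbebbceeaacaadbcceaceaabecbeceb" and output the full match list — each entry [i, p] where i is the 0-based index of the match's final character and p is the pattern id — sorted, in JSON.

Build automaton:
Trie nodes:
  n0 'ε': a→15 b→7 c→1 e→19
  n1 'c': b→2 e→24
  n2 'cb': b→3
  n3 'cbb': c→4
  n4 'cbbc': d→5
  n5 'cbbcd': b→6
  n6 'cbbcdb': ·  ←P0
  n7 'b': b→13 e→8
  n8 'be': c→9
  n9 'bec': b→10
  n10 'becb': e→11
  n11 'becbe': c→12
  n12 'becbec': ·  ←P1
  n13 'bb': c→14
  n14 'bbc': ·  ←P2
  n15 'a': a→20 c→16
  n16 'ac': e→17
  n17 'ace': a→18
  n18 'acea': ·  ←P3
  n19 'e': ·  ←P4
  n20 'aa': d→21
  n21 'aad': b→22
  n22 'aadb': c→23
  n23 'aadbc': ·  ←P5
  n24 'ce': a→25
  n25 'cea': ·  ←P6

BFS fail/out derivation:
  n1('c'): parent n0 fail=0; on 'c' 0 → fail=0;  out ∅∪∅=∅
  n7('b'): parent n0 fail=0; on 'b' 0 → fail=0;  out ∅∪∅=∅
  n15('a'): parent n0 fail=0; on 'a' 0 → fail=0;  out ∅∪∅=∅
  n19('e'): parent n0 fail=0; on 'e' 0 → fail=0;  out {4}∪∅={4}
  n2('cb'): parent n1 fail=0; on 'b' 0 → fail=7;  out ∅∪∅=∅
  n8('be'): parent n7 fail=0; on 'e' 0 → fail=19;  out ∅∪{4}={4}
  n13('bb'): parent n7 fail=0; on 'b' 0 → fail=7;  out ∅∪∅=∅
  n16('ac'): parent n15 fail=0; on 'c' 0 → fail=1;  out ∅∪∅=∅
  n20('aa'): parent n15 fail=0; on 'a' 0 → fail=15;  out ∅∪∅=∅
  n24('ce'): parent n1 fail=0; on 'e' 0 → fail=19;  out ∅∪{4}={4}
  n3('cbb'): parent n2 fail=7; on 'b' 7 → fail=13;  out ∅∪∅=∅
  n9('bec'): parent n8 fail=19; on 'c' 19→0 → fail=1;  out ∅∪∅=∅
  n14('bbc'): parent n13 fail=7; on 'c' 7→0 → fail=1;  out {2}∪∅={2}
  n17('ace'): parent n16 fail=1; on 'e' 1 → fail=24;  out ∅∪{4}={4}
  n21('aad'): parent n20 fail=15; on 'd' 15→0 → fail=0;  out ∅∪∅=∅
  n25('cea'): parent n24 fail=19; on 'a' 19→0 → fail=15;  out {6}∪∅={6}
  n4('cbbc'): parent n3 fail=13; on 'c' 13 → fail=14;  out ∅∪{2}={2}
  n10('becb'): parent n9 fail=1; on 'b' 1 → fail=2;  out ∅∪∅=∅
  n18('acea'): parent n17 fail=24; on 'a' 24 → fail=25;  out {3}∪{6}={3,6}
  n22('aadb'): parent n21 fail=0; on 'b' 0 → fail=7;  out ∅∪∅=∅
  n5('cbbcd'): parent n4 fail=14; on 'd' 14→1→0 → fail=0;  out ∅∪∅=∅
  n11('becbe'): parent n10 fail=2; on 'e' 2→7 → fail=8;  out ∅∪{4}={4}
  n23('aadbc'): parent n22 fail=7; on 'c' 7→0 → fail=1;  out {5}∪∅={5}
  n6('cbbcdb'): parent n5 fail=0; on 'b' 0 → fail=7;  out {0}∪∅={0}
  n12('becbec'): parent n11 fail=8; on 'c' 8 → fail=9;  out {1}∪∅={1}

Scan:
[0] read 'c'  n0⇒n1
[1] read 'b'  n1⇒n2
[2] read 'd'  n2⇒n0 ·f
[3] read 'a'  n0⇒n15
[4] read 'a'  n15⇒n20
[5] read 'd'  n20⇒n21
[6] read 'b'  n21⇒n22
[7] read 'c'  n22⇒n23  → match P5@[3:7]
[8] read 'a'  n23⇒n15 ·f
[9] read 'd'  n15⇒n0 ·f
[10] read 'c'  n0⇒n1
[11] read 'c'  n1⇒n1 ·f
[12] read 'b'  n1⇒n2
[13] read 'b'  n2⇒n3
[14] read 'c'  n3⇒n4  → match P2@[12:14]
[15] read 'd'  n4⇒n5
[16] read 'b'  n5⇒n6  → match P0@[11:16]
[17] read 'c'  n6⇒n1 ·f
[18] read 'b'  n1⇒n2
[19] read 'b'  n2⇒n3
[20] read 'c'  n3⇒n4  → match P2@[18:20]
[21] read 'd'  n4⇒n5
[22] read 'b'  n5⇒n6  → match P0@[17:22]
[23] read 'e'  n6⇒n8 ·f  → match P4@[23:23]
[24] read 'b'  n8⇒n7 ·f
[25] read 'b'  n7⇒n13
[26] read 'c'  n13⇒n14  → match P2@[24:26]
[27] read 'e'  n14⇒n24 ·f  → match P4@[27:27]
[28] read 'e'  n24⇒n19 ·f  → match P4@[28:28]
[29] read 'a'  n19⇒n15 ·f
[30] read 'a'  n15⇒n20
[31] read 'c'  n20⇒n16 ·f
[32] read 'a'  n16⇒n15 ·f
[33] read 'a'  n15⇒n20
[34] read 'd'  n20⇒n21
[35] read 'b'  n21⇒n22
[36] read 'c'  n22⇒n23  → match P5@[32:36]
[37] read 'c'  n23⇒n1 ·f
[38] read 'e'  n1⇒n24  → match P4@[38:38]
[39] read 'a'  n24⇒n25  → match P6@[37:39]
[40] read 'c'  n25⇒n16 ·f
[41] read 'e'  n16⇒n17  → match P4@[41:41]
[42] read 'a'  n17⇒n18  → match P3@[39:42],P6@[40:42]
[43] read 'a'  n18⇒n20 ·f
[44] read 'b'  n20⇒n7 ·f
[45] read 'e'  n7⇒n8  → match P4@[45:45]
[46] read 'c'  n8⇒n9
[47] read 'b'  n9⇒n10
[48] read 'e'  n10⇒n11  → match P4@[48:48]
[49] read 'c'  n11⇒n12  → match P1@[44:49]
[50] read 'e'  n12⇒n24 ·f  → match P4@[50:50]
[51] read 'b'  n24⇒n7 ·f

Result: [[7,5],[14,2],[16,0],[20,2],[22,0],[23,4],[26,2],[27,4],[28,4],[36,5],[38,4],[39,6],[41,4],[42,3],[42,6],[45,4],[48,4],[49,1],[50,4]]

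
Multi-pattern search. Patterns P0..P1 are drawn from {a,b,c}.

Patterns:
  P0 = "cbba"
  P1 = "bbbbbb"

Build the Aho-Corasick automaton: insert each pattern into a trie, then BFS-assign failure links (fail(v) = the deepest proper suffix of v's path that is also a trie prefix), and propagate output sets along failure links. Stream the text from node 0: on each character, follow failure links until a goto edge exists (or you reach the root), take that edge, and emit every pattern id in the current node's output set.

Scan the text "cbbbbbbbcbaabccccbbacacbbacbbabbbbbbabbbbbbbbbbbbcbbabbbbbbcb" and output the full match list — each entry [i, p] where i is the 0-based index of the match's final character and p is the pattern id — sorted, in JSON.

Build:
Trie nodes:
  n0 'ε': b→5 c→1
  n1 'c': b→2
  n2 'cb': b→3
  n3 'cbb': a→4
  n4 'cbba': ·  ←P0
  n5 'b': b→6
  n6 'bb': b→7
  n7 'bbb': b→8
  n8 'bbbb': b→9
  n9 'bbbbb': b→10
  n10 'bbbbbb': ·  ←P1

BFS fail/out derivation:
  fail(1) 'c': from fail(0)=0 chase 'c': 0 ⇒ 0;  out=∅∪out(0)=∅
  fail(5) 'b': from fail(0)=0 chase 'b': 0 ⇒ 0;  out=∅∪out(0)=∅
  fail(2) 'cb': from fail(1)=0 chase 'b': 0 ⇒ 5;  out=∅∪out(5)=∅
  fail(6) 'bb': from fail(5)=0 chase 'b': 0 ⇒ 5;  out=∅∪out(5)=∅
  fail(3) 'cbb': from fail(2)=5 chase 'b': 5 ⇒ 6;  out=∅∪out(6)=∅
  fail(7) 'bbb': from fail(6)=5 chase 'b': 5 ⇒ 6;  out=∅∪out(6)=∅
  fail(4) 'cbba': from fail(3)=6 chase 'a': 6→5→0 ⇒ 0;  out={0}∪out(0)={0}
  fail(8) 'bbbb': from fail(7)=6 chase 'b': 6 ⇒ 7;  out=∅∪out(7)=∅
  fail(9) 'bbbbb': from fail(8)=7 chase 'b': 7 ⇒ 8;  out=∅∪out(8)=∅
  fail(10) 'bbbbbb': from fail(9)=8 chase 'b': 8 ⇒ 9;  out={1}∪out(9)={1}

Run:
[0] read 'c'  n0⇒n1
[1] read 'b'  n1⇒n2
[2] read 'b'  n2⇒n3
[3] read 'b'  n3⇒n7 ·f
[4] read 'b'  n7⇒n8
[5] read 'b'  n8⇒n9
[6] read 'b'  n9⇒n10  → match P1@[1:6]
[7] read 'b'  n10⇒n10 ·f  → match P1@[2:7]
[8] read 'c'  n10⇒n1 ·f
[9] read 'b'  n1⇒n2
[10] read 'a'  n2⇒n0 ·f
[11] read 'a'  n0⇒n0
[12] read 'b'  n0⇒n5
[13] read 'c'  n5⇒n1 ·f
[14] read 'c'  n1⇒n1 ·f
[15] read 'c'  n1⇒n1 ·f
[16] read 'c'  n1⇒n1 ·f
[17] read 'b'  n1⇒n2
[18] read 'b'  n2⇒n3
[19] read 'a'  n3⇒n4  → match P0@[16:19]
[20] read 'c'  n4⇒n1 ·f
[21] read 'a'  n1⇒n0 ·f
[22] read 'c'  n0⇒n1
[23] read 'b'  n1⇒n2
[24] read 'b'  n2⇒n3
[25] read 'a'  n3⇒n4  → match P0@[22:25]
[26] read 'c'  n4⇒n1 ·f
[27] read 'b'  n1⇒n2
[28] read 'b'  n2⇒n3
[29] read 'a'  n3⇒n4  → match P0@[26:29]
[30] read 'b'  n4⇒n5 ·f
[31] read 'b'  n5⇒n6
[32] read 'b'  n6⇒n7
[33] read 'b'  n7⇒n8
[34] read 'b'  n8⇒n9
[35] read 'b'  n9⇒n10  → match P1@[30:35]
[36] read 'a'  n10⇒n0 ·f
[37] read 'b'  n0⇒n5
[38] read 'b'  n5⇒n6
[39] read 'b'  n6⇒n7
[40] read 'b'  n7⇒n8
[41] read 'b'  n8⇒n9
[42] read 'b'  n9⇒n10  → match P1@[37:42]
[43] read 'b'  n10⇒n10 ·f  → match P1@[38:43]
[44] read 'b'  n10⇒n10 ·f  → match P1@[39:44]
[45] read 'b'  n10⇒n10 ·f  → match P1@[40:45]
[46] read 'b'  n10⇒n10 ·f  → match P1@[41:46]
[47] read 'b'  n10⇒n10 ·f  → match P1@[42:47]
[48] read 'b'  n10⇒n10 ·f  → match P1@[43:48]
[49] read 'c'  n10⇒n1 ·f
[50] read 'b'  n1⇒n2
[51] read 'b'  n2⇒n3
[52] read 'a'  n3⇒n4  → match P0@[49:52]
[53] read 'b'  n4⇒n5 ·f
[54] read 'b'  n5⇒n6
[55] read 'b'  n6⇒n7
[56] read 'b'  n7⇒n8
[57] read 'b'  n8⇒n9
[58] read 'b'  n9⇒n10  → match P1@[53:58]
[59] read 'c'  n10⇒n1 ·f
[60] read 'b'  n1⇒n2

All matches (sorted): [[6,1],[7,1],[19,0],[25,0],[29,0],[35,1],[42,1],[43,1],[44,1],[45,1],[46,1],[47,1],[48,1],[52,0],[58,1]]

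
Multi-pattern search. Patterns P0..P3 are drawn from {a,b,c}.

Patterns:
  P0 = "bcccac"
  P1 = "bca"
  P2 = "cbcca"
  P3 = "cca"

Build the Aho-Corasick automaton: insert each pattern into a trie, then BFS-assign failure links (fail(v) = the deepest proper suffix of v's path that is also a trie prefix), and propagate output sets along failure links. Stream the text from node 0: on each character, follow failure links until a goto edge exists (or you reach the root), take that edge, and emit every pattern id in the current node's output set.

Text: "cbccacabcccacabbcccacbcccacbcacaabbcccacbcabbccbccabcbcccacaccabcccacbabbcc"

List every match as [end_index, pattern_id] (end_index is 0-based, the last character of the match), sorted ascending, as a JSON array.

Construct AC machine:
Trie (insert patterns):
  0='ε' goto b→1 c→8
  1='b' goto c→2
  2='bc' goto a→7 c→3
  3='bcc' goto c→4
  4='bccc' goto a→5
  5='bccca' goto c→6
  6='bcccac' goto ·  [P0 ends]
  7='bca' goto ·  [P1 ends]
  8='c' goto b→9 c→13
  9='cb' goto c→10
  10='cbc' goto c→11
  11='cbcc' goto a→12
  12='cbcca' goto ·  [P2 ends]
  13='cc' goto a→14
  14='cca' goto ·  [P3 ends]

Failure links (BFS by depth):
  n1('b'): parent n0 fail=0; on 'b' 0 → fail=0;  out ∅∪∅=∅
  n8('c'): parent n0 fail=0; on 'c' 0 → fail=0;  out ∅∪∅=∅
  n2('bc'): parent n1 fail=0; on 'c' 0 → fail=8;  out ∅∪∅=∅
  n9('cb'): parent n8 fail=0; on 'b' 0 → fail=1;  out ∅∪∅=∅
  n13('cc'): parent n8 fail=0; on 'c' 0 → fail=8;  out ∅∪∅=∅
  n3('bcc'): parent n2 fail=8; on 'c' 8 → fail=13;  out ∅∪∅=∅
  n7('bca'): parent n2 fail=8; on 'a' 8→0 → fail=0;  out {1}∪∅={1}
  n10('cbc'): parent n9 fail=1; on 'c' 1 → fail=2;  out ∅∪∅=∅
  n14('cca'): parent n13 fail=8; on 'a' 8→0 → fail=0;  out {3}∪∅={3}
  n4('bccc'): parent n3 fail=13; on 'c' 13→8 → fail=13;  out ∅∪∅=∅
  n11('cbcc'): parent n10 fail=2; on 'c' 2 → fail=3;  out ∅∪∅=∅
  n5('bccca'): parent n4 fail=13; on 'a' 13 → fail=14;  out ∅∪{3}={3}
  n12('cbcca'): parent n11 fail=3; on 'a' 3→13 → fail=14;  out {2}∪{3}={2,3}
  n6('bcccac'): parent n5 fail=14; on 'c' 14→0 → fail=8;  out {0}∪∅={0}

Run:
[0] read 'c'  n0⇒n8
[1] read 'b'  n8⇒n9
[2] read 'c'  n9⇒n10
[3] read 'c'  n10⇒n11
[4] read 'a'  n11⇒n12  ** P2@[0:4],P3@[2:4]
[5] read 'c'  n12⇒n8 (via fail)
[6] read 'a'  n8⇒n0 (via fail)
[7] read 'b'  n0⇒n1
[8] read 'c'  n1⇒n2
[9] read 'c'  n2⇒n3
[10] read 'c'  n3⇒n4
[11] read 'a'  n4⇒n5  ** P3@[9:11]
[12] read 'c'  n5⇒n6  ** P0@[7:12]
[13] read 'a'  n6⇒n0 (via fail)
[14] read 'b'  n0⇒n1
[15] read 'b'  n1⇒n1 (via fail)
[16] read 'c'  n1⇒n2
[17] read 'c'  n2⇒n3
[18] read 'c'  n3⇒n4
[19] read 'a'  n4⇒n5  ** P3@[17:19]
[20] read 'c'  n5⇒n6  ** P0@[15:20]
[21] read 'b'  n6⇒n9 (via fail)
[22] read 'c'  n9⇒n10
[23] read 'c'  n10⇒n11
[24] read 'c'  n11⇒n4 (via fail)
[25] read 'a'  n4⇒n5  ** P3@[23:25]
[26] read 'c'  n5⇒n6  ** P0@[21:26]
[27] read 'b'  n6⇒n9 (via fail)
[28] read 'c'  n9⇒n10
[29] read 'a'  n10⇒n7 (via fail)  ** P1@[27:29]
[30] read 'c'  n7⇒n8 (via fail)
[31] read 'a'  n8⇒n0 (via fail)
[32] read 'a'  n0⇒n0
[33] read 'b'  n0⇒n1
[34] read 'b'  n1⇒n1 (via fail)
[35] read 'c'  n1⇒n2
[36] read 'c'  n2⇒n3
[37] read 'c'  n3⇒n4
[38] read 'a'  n4⇒n5  ** P3@[36:38]
[39] read 'c'  n5⇒n6  ** P0@[34:39]
[40] read 'b'  n6⇒n9 (via fail)
[41] read 'c'  n9⇒n10
[42] read 'a'  n10⇒n7 (via fail)  ** P1@[40:42]
[43] read 'b'  n7⇒n1 (via fail)
[44] read 'b'  n1⇒n1 (via fail)
[45] read 'c'  n1⇒n2
[46] read 'c'  n2⇒n3
[47] read 'b'  n3⇒n9 (via fail)
[48] read 'c'  n9⇒n10
[49] read 'c'  n10⇒n11
[50] read 'a'  n11⇒n12  ** P2@[46:50],P3@[48:50]
[51] read 'b'  n12⇒n1 (via fail)
[52] read 'c'  n1⇒n2
[53] read 'b'  n2⇒n9 (via fail)
[54] read 'c'  n9⇒n10
[55] read 'c'  n10⇒n11
[56] read 'c'  n11⇒n4 (via fail)
[57] read 'a'  n4⇒n5  ** P3@[55:57]
[58] read 'c'  n5⇒n6  ** P0@[53:58]
[59] read 'a'  n6⇒n0 (via fail)
[60] read 'c'  n0⇒n8
[61] read 'c'  n8⇒n13
[62] read 'a'  n13⇒n14  ** P3@[60:62]
[63] read 'b'  n14⇒n1 (via fail)
[64] read 'c'  n1⇒n2
[65] read 'c'  n2⇒n3
[66] read 'c'  n3⇒n4
[67] read 'a'  n4⇒n5  ** P3@[65:67]
[68] read 'c'  n5⇒n6  ** P0@[63:68]
[69] read 'b'  n6⇒n9 (via fail)
[70] read 'a'  n9⇒n0 (via fail)
[71] read 'b'  n0⇒n1
[72] read 'b'  n1⇒n1 (via fail)
[73] read 'c'  n1⇒n2
[74] read 'c'  n2⇒n3

Result: [[4,2],[4,3],[11,3],[12,0],[19,3],[20,0],[25,3],[26,0],[29,1],[38,3],[39,0],[42,1],[50,2],[50,3],[57,3],[58,0],[62,3],[67,3],[68,0]]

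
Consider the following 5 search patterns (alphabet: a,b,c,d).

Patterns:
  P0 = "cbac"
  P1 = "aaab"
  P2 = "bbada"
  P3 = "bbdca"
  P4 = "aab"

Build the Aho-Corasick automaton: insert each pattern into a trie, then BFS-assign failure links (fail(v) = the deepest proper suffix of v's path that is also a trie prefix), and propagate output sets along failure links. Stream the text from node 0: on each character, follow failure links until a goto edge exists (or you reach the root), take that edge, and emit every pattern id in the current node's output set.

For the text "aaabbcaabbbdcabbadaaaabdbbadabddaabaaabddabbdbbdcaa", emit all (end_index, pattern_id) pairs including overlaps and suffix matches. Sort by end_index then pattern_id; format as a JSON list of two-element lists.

Build:
Trie (insert patterns):
  n0 'ε': a→5 b→9 c→1
  n1 'c': b→2
  n2 'cb': a→3
  n3 'cba': c→4
  n4 'cbac': ·  ←P0
  n5 'a': a→6
  n6 'aa': a→7 b→17
  n7 'aaa': b→8
  n8 'aaab': ·  ←P1
  n9 'b': b→10
  n10 'bb': a→11 d→14
  n11 'bba': d→12
  n12 'bbad': a→13
  n13 'bbada': ·  ←P2
  n14 'bbd': c→15
  n15 'bbdc': a→16
  n16 'bbdca': ·  ←P3
  n17 'aab': ·  ←P4

BFS fail/out derivation:
  fail(1) 'c': from fail(0)=0 chase 'c': 0 ⇒ 0;  out=∅∪out(0)=∅
  fail(5) 'a': from fail(0)=0 chase 'a': 0 ⇒ 0;  out=∅∪out(0)=∅
  fail(9) 'b': from fail(0)=0 chase 'b': 0 ⇒ 0;  out=∅∪out(0)=∅
  fail(2) 'cb': from fail(1)=0 chase 'b': 0 ⇒ 9;  out=∅∪out(9)=∅
  fail(6) 'aa': from fail(5)=0 chase 'a': 0 ⇒ 5;  out=∅∪out(5)=∅
  fail(10) 'bb': from fail(9)=0 chase 'b': 0 ⇒ 9;  out=∅∪out(9)=∅
  fail(3) 'cba': from fail(2)=9 chase 'a': 9→0 ⇒ 5;  out=∅∪out(5)=∅
  fail(7) 'aaa': from fail(6)=5 chase 'a': 5 ⇒ 6;  out=∅∪out(6)=∅
  fail(11) 'bba': from fail(10)=9 chase 'a': 9→0 ⇒ 5;  out=∅∪out(5)=∅
  fail(14) 'bbd': from fail(10)=9 chase 'd': 9→0 ⇒ 0;  out=∅∪out(0)=∅
  fail(17) 'aab': from fail(6)=5 chase 'b': 5→0 ⇒ 9;  out={4}∪out(9)={4}
  fail(4) 'cbac': from fail(3)=5 chase 'c': 5→0 ⇒ 1;  out={0}∪out(1)={0}
  fail(8) 'aaab': from fail(7)=6 chase 'b': 6 ⇒ 17;  out={1}∪out(17)={1,4}
  fail(12) 'bbad': from fail(11)=5 chase 'd': 5→0 ⇒ 0;  out=∅∪out(0)=∅
  fail(15) 'bbdc': from fail(14)=0 chase 'c': 0 ⇒ 1;  out=∅∪out(1)=∅
  fail(13) 'bbada': from fail(12)=0 chase 'a': 0 ⇒ 5;  out={2}∪out(5)={2}
  fail(16) 'bbdca': from fail(15)=1 chase 'a': 1→0 ⇒ 5;  out={3}∪out(5)={3}

Scan:
pos 0 'a': at 5
pos 1 'a': at 6
pos 2 'a': at 7
pos 3 'b': at 8  ** P1@[0:3],P4@[1:3]
pos 4 'b': at 10 (via fail)
pos 5 'c': at 1 (via fail)
pos 6 'a': at 5 (via fail)
pos 7 'a': at 6
pos 8 'b': at 17  ** P4@[6:8]
pos 9 'b': at 10 (via fail)
pos 10 'b': at 10 (via fail)
pos 11 'd': at 14
pos 12 'c': at 15
pos 13 'a': at 16  ** P3@[9:13]
pos 14 'b': at 9 (via fail)
pos 15 'b': at 10
pos 16 'a': at 11
pos 17 'd': at 12
pos 18 'a': at 13  ** P2@[14:18]
pos 19 'a': at 6 (via fail)
pos 20 'a': at 7
pos 21 'a': at 7 (via fail)
pos 22 'b': at 8  ** P1@[19:22],P4@[20:22]
pos 23 'd': at 0 (via fail)
pos 24 'b': at 9
pos 25 'b': at 10
pos 26 'a': at 11
pos 27 'd': at 12
pos 28 'a': at 13  ** P2@[24:28]
pos 29 'b': at 9 (via fail)
pos 30 'd': at 0 (via fail)
pos 31 'd': at 0
pos 32 'a': at 5
pos 33 'a': at 6
pos 34 'b': at 17  ** P4@[32:34]
pos 35 'a': at 5 (via fail)
pos 36 'a': at 6
pos 37 'a': at 7
pos 38 'b': at 8  ** P1@[35:38],P4@[36:38]
pos 39 'd': at 0 (via fail)
pos 40 'd': at 0
pos 41 'a': at 5
pos 42 'b': at 9 (via fail)
pos 43 'b': at 10
pos 44 'd': at 14
pos 45 'b': at 9 (via fail)
pos 46 'b': at 10
pos 47 'd': at 14
pos 48 'c': at 15
pos 49 'a': at 16  ** P3@[45:49]
pos 50 'a': at 6 (via fail)

Result: [[3,1],[3,4],[8,4],[13,3],[18,2],[22,1],[22,4],[28,2],[34,4],[38,1],[38,4],[49,3]]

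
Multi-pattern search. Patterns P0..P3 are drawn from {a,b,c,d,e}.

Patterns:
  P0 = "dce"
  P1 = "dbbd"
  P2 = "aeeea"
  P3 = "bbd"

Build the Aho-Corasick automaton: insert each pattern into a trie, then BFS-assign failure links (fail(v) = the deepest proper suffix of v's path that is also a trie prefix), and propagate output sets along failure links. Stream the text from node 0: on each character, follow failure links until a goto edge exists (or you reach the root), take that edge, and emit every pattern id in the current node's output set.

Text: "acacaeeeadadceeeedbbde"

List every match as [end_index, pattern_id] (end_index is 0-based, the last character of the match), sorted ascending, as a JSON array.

Build:
Trie nodes:
  n0 'ε': a→7 b→12 d→1
  n1 'd': b→4 c→2
  n2 'dc': e→3
  n3 'dce': ·  ←P0
  n4 'db': b→5
  n5 'dbb': d→6
  n6 'dbbd': ·  ←P1
  n7 'a': e→8
  n8 'ae': e→9
  n9 'aee': e→10
  n10 'aeee': a→11
  n11 'aeeea': ·  ←P2
  n12 'b': b→13
  n13 'bb': d→14
  n14 'bbd': ·  ←P3

Failure links (BFS by depth):
  fail(1) 'd': from fail(0)=0 chase 'd': 0 ⇒ 0;  out=∅∪out(0)=∅
  fail(7) 'a': from fail(0)=0 chase 'a': 0 ⇒ 0;  out=∅∪out(0)=∅
  fail(12) 'b': from fail(0)=0 chase 'b': 0 ⇒ 0;  out=∅∪out(0)=∅
  fail(2) 'dc': from fail(1)=0 chase 'c': 0 ⇒ 0;  out=∅∪out(0)=∅
  fail(4) 'db': from fail(1)=0 chase 'b': 0 ⇒ 12;  out=∅∪out(12)=∅
  fail(8) 'ae': from fail(7)=0 chase 'e': 0 ⇒ 0;  out=∅∪out(0)=∅
  fail(13) 'bb': from fail(12)=0 chase 'b': 0 ⇒ 12;  out=∅∪out(12)=∅
  fail(3) 'dce': from fail(2)=0 chase 'e': 0 ⇒ 0;  out={0}∪out(0)={0}
  fail(5) 'dbb': from fail(4)=12 chase 'b': 12 ⇒ 13;  out=∅∪out(13)=∅
  fail(9) 'aee': from fail(8)=0 chase 'e': 0 ⇒ 0;  out=∅∪out(0)=∅
  fail(14) 'bbd': from fail(13)=12 chase 'd': 12→0 ⇒ 1;  out={3}∪out(1)={3}
  fail(6) 'dbbd': from fail(5)=13 chase 'd': 13 ⇒ 14;  out={1}∪out(14)={1,3}
  fail(10) 'aeee': from fail(9)=0 chase 'e': 0 ⇒ 0;  out=∅∪out(0)=∅
  fail(11) 'aeeea': from fail(10)=0 chase 'a': 0 ⇒ 7;  out={2}∪out(7)={2}

Text stream:
pos 0 'a': at 7
pos 1 'c': at 0 (via fail)
pos 2 'a': at 7
pos 3 'c': at 0 (via fail)
pos 4 'a': at 7
pos 5 'e': at 8
pos 6 'e': at 9
pos 7 'e': at 10
pos 8 'a': at 11  → match P2@[4:8]
pos 9 'd': at 1 (via fail)
pos 10 'a': at 7 (via fail)
pos 11 'd': at 1 (via fail)
pos 12 'c': at 2
pos 13 'e': at 3  → match P0@[11:13]
pos 14 'e': at 0 (via fail)
pos 15 'e': at 0
pos 16 'e': at 0
pos 17 'd': at 1
pos 18 'b': at 4
pos 19 'b': at 5
pos 20 'd': at 6  → match P1@[17:20],P3@[18:20]
pos 21 'e': at 0 (via fail)

Matches: [[8,2],[13,0],[20,1],[20,3]]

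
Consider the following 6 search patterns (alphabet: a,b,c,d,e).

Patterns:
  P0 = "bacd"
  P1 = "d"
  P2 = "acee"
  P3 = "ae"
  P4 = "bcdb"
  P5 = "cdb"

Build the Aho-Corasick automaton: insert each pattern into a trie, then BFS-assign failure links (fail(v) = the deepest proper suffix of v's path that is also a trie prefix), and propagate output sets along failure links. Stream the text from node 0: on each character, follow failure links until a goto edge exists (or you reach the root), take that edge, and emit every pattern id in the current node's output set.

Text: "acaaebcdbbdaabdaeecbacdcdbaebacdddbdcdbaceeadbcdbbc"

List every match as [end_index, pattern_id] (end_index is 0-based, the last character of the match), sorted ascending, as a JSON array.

Construct AC machine:
Trie nodes:
  n0 'ε': a→6 b→1 c→14 d→5
  n1 'b': a→2 c→11
  n2 'ba': c→3
  n3 'bac': d→4
  n4 'bacd': ·  [P0 ends]
  n5 'd': ·  [P1 ends]
  n6 'a': c→7 e→10
  n7 'ac': e→8
  n8 'ace': e→9
  n9 'acee': ·  [P2 ends]
  n10 'ae': ·  [P3 ends]
  n11 'bc': d→12
  n12 'bcd': b→13
  n13 'bcdb': ·  [P4 ends]
  n14 'c': d→15
  n15 'cd': b→16
  n16 'cdb': ·  [P5 ends]

BFS fail/out derivation:
  n1('b'): parent n0 fail=0; on 'b' 0 → fail=0;  out ∅∪∅=∅
  n5('d'): parent n0 fail=0; on 'd' 0 → fail=0;  out {1}∪∅={1}
  n6('a'): parent n0 fail=0; on 'a' 0 → fail=0;  out ∅∪∅=∅
  n14('c'): parent n0 fail=0; on 'c' 0 → fail=0;  out ∅∪∅=∅
  n2('ba'): parent n1 fail=0; on 'a' 0 → fail=6;  out ∅∪∅=∅
  n7('ac'): parent n6 fail=0; on 'c' 0 → fail=14;  out ∅∪∅=∅
  n10('ae'): parent n6 fail=0; on 'e' 0 → fail=0;  out {3}∪∅={3}
  n11('bc'): parent n1 fail=0; on 'c' 0 → fail=14;  out ∅∪∅=∅
  n15('cd'): parent n14 fail=0; on 'd' 0 → fail=5;  out ∅∪{1}={1}
  n3('bac'): parent n2 fail=6; on 'c' 6 → fail=7;  out ∅∪∅=∅
  n8('ace'): parent n7 fail=14; on 'e' 14→0 → fail=0;  out ∅∪∅=∅
  n12('bcd'): parent n11 fail=14; on 'd' 14 → fail=15;  out ∅∪{1}={1}
  n16('cdb'): parent n15 fail=5; on 'b' 5→0 → fail=1;  out {5}∪∅={5}
  n4('bacd'): parent n3 fail=7; on 'd' 7→14 → fail=15;  out {0}∪{1}={0,1}
  n9('acee'): parent n8 fail=0; on 'e' 0 → fail=0;  out {2}∪∅={2}
  n13('bcdb'): parent n12 fail=15; on 'b' 15 → fail=16;  out {4}∪{5}={4,5}

Run:
pos 0 'a': at 6
pos 1 'c': at 7
pos 2 'a': at 6 ·f
pos 3 'a': at 6 ·f
pos 4 'e': at 10  ** P3@[3:4]
pos 5 'b': at 1 ·f
pos 6 'c': at 11
pos 7 'd': at 12  ** P1@[7:7]
pos 8 'b': at 13  ** P4@[5:8],P5@[6:8]
pos 9 'b': at 1 ·f
pos 10 'd': at 5 ·f  ** P1@[10:10]
pos 11 'a': at 6 ·f
pos 12 'a': at 6 ·f
pos 13 'b': at 1 ·f
pos 14 'd': at 5 ·f  ** P1@[14:14]
pos 15 'a': at 6 ·f
pos 16 'e': at 10  ** P3@[15:16]
pos 17 'e': at 0 ·f
pos 18 'c': at 14
pos 19 'b': at 1 ·f
pos 20 'a': at 2
pos 21 'c': at 3
pos 22 'd': at 4  ** P0@[19:22],P1@[22:22]
pos 23 'c': at 14 ·f
pos 24 'd': at 15  ** P1@[24:24]
pos 25 'b': at 16  ** P5@[23:25]
pos 26 'a': at 2 ·f
pos 27 'e': at 10 ·f  ** P3@[26:27]
pos 28 'b': at 1 ·f
pos 29 'a': at 2
pos 30 'c': at 3
pos 31 'd': at 4  ** P0@[28:31],P1@[31:31]
pos 32 'd': at 5 ·f  ** P1@[32:32]
pos 33 'd': at 5 ·f  ** P1@[33:33]
pos 34 'b': at 1 ·f
pos 35 'd': at 5 ·f  ** P1@[35:35]
pos 36 'c': at 14 ·f
pos 37 'd': at 15  ** P1@[37:37]
pos 38 'b': at 16  ** P5@[36:38]
pos 39 'a': at 2 ·f
pos 40 'c': at 3
pos 41 'e': at 8 ·f
pos 42 'e': at 9  ** P2@[39:42]
pos 43 'a': at 6 ·f
pos 44 'd': at 5 ·f  ** P1@[44:44]
pos 45 'b': at 1 ·f
pos 46 'c': at 11
pos 47 'd': at 12  ** P1@[47:47]
pos 48 'b': at 13  ** P4@[45:48],P5@[46:48]
pos 49 'b': at 1 ·f
pos 50 'c': at 11

Matches: [[4,3],[7,1],[8,4],[8,5],[10,1],[14,1],[16,3],[22,0],[22,1],[24,1],[25,5],[27,3],[31,0],[31,1],[32,1],[33,1],[35,1],[37,1],[38,5],[42,2],[44,1],[47,1],[48,4],[48,5]]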